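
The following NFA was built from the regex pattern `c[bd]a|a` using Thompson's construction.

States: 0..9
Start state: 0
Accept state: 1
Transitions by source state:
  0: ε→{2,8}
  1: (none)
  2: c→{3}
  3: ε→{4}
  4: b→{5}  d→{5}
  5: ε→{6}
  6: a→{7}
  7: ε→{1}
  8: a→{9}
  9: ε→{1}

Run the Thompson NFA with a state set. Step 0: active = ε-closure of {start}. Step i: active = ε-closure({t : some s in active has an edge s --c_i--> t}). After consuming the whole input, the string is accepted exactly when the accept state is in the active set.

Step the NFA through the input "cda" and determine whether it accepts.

Answer: ACCEPT

Derivation:
initial (ε-close {0}): {0,2,8}
'c' @ 1: {3,4}
'd' @ 2: {5,6}
'a' @ 3: {1,7}  [accepting]
final: {1,7}; accept 1 in set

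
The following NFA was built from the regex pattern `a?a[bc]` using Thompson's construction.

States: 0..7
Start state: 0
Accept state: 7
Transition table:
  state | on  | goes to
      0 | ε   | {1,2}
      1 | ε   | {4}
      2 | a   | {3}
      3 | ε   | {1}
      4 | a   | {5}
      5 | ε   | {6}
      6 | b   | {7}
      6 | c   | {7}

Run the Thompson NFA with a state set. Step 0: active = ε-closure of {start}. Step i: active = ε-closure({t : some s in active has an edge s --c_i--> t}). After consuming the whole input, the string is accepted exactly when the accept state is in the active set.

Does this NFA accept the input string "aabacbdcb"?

S₀ = ε-closure({0}) = {0,1,2,4}
'a' @ 1: {1,3,4,5,6}
'a' @ 2: {5,6}
'b' @ 3: {7}  ✓accept
'a' @ 4: {}  — state set empty
rest 'cbdcb' ignored (set empty)
final: {}; accept 7 not in set

Answer: REJECT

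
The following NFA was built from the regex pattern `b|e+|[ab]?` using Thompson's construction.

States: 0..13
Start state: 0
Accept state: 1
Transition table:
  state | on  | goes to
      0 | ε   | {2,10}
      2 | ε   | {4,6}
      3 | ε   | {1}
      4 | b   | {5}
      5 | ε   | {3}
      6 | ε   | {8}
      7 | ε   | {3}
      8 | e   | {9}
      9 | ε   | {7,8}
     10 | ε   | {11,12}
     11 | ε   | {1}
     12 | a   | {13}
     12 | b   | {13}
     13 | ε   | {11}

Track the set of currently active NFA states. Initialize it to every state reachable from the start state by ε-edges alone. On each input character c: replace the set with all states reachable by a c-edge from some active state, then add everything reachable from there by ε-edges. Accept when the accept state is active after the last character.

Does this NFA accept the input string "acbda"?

Answer: REJECT

Trace:
S₀ = ε-closure({0}) = {0,1,2,4,6,8,10,11,12}
'a' @ 1: {1,11,13}  (accept∈set)
'c' @ 2: {}  — state set empty
rest 'bda' ignored (set empty)
final: {}; accept 1 not in set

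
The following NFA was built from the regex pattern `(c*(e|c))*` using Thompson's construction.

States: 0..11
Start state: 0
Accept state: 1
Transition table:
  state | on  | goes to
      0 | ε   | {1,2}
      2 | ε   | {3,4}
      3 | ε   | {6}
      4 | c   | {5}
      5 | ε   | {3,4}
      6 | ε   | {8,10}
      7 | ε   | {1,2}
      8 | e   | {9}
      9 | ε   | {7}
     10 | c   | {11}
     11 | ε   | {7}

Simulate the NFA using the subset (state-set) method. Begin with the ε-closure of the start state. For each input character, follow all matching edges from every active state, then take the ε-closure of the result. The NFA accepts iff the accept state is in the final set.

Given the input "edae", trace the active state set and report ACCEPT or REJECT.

start: ε-closure({0}) = {0,1,2,3,4,6,8,10}
'e' @ 1: {1,2,3,4,6,7,8,9,10}  (accept∈set)
'd' @ 2: {}  — state set empty
rest 'ae' ignored (set empty)
after full input: {}  (accept=1 not in)

Answer: REJECT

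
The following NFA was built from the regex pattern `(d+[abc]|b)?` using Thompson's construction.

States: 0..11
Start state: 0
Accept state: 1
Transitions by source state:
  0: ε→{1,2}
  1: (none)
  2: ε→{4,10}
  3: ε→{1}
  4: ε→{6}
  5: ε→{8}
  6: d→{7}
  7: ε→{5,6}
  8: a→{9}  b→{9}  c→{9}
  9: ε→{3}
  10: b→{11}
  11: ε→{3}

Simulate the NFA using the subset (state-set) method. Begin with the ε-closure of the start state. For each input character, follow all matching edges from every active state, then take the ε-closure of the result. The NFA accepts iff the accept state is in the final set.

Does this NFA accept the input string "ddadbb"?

Answer: REJECT

Derivation:
start: ε-closure({0}) = {0,1,2,4,6,10}
'd' @ 1: {5,6,7,8}
'd' @ 2: {5,6,7,8}
'a' @ 3: {1,3,9}  (accept∈set)
'd' @ 4: {}  — no active states
rest 'bb' ignored (set empty)
final: {}; accept 1 not in set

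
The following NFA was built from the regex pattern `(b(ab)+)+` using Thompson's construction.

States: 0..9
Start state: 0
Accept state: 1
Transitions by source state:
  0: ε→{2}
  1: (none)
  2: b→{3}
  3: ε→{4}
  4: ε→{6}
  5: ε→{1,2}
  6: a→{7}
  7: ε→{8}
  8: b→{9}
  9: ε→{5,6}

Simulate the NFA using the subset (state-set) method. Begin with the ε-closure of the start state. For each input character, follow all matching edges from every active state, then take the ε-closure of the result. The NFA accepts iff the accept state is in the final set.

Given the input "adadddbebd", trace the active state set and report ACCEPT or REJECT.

start: ε-closure({0}) = {0,2}
'a' @ 1: {}  — dead — no transitions
rest 'dadddbebd' ignored (set empty)
final: {}; accept 1 not in set

Answer: REJECT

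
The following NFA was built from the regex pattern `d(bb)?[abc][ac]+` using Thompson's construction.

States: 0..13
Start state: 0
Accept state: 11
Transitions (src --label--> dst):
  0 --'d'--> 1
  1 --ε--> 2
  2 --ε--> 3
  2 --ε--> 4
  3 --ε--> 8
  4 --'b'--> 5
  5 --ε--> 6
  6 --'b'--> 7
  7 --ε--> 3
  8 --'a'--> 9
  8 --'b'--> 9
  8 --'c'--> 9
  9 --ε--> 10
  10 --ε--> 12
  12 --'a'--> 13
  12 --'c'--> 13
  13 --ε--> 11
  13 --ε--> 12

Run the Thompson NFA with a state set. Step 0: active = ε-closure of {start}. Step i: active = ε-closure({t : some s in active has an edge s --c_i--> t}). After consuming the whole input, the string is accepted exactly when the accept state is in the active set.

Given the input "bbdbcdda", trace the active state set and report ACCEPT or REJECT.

Answer: REJECT

Derivation:
initial (ε-close {0}): {0}
'b' @ 1: {}  — dead — no transitions
rest 'bdbcdda' ignored (set empty)
final: {}; accept 11 not in set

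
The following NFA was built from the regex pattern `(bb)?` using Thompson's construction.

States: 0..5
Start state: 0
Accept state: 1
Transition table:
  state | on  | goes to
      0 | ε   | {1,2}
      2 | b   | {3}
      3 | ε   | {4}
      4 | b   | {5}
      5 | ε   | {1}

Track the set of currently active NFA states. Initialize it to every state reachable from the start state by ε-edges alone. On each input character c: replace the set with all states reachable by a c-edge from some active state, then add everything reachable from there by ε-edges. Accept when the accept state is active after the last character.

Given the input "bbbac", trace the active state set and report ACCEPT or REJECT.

start: ε-closure({0}) = {0,1,2}
'b' @ 1: {3,4}
'b' @ 2: {1,5}  [accepting]
'b' @ 3: {}  — state set empty
rest 'ac' ignored (set empty)
final: {}; accept 1 not in set

Answer: REJECT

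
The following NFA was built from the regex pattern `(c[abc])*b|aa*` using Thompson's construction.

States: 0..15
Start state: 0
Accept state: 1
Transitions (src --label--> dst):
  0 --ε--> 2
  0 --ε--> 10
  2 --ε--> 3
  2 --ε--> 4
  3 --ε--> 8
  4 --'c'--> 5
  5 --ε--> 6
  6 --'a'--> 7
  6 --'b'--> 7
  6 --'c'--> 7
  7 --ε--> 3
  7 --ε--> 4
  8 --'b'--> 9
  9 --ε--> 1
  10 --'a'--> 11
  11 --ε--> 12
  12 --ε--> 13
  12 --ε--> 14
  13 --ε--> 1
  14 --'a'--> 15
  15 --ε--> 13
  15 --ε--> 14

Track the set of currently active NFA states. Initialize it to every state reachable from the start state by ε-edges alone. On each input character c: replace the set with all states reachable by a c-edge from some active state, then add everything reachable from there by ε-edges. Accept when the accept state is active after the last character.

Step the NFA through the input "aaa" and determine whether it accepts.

start: ε-closure({0}) = {0,2,3,4,8,10}
'a' @ 1: {1,11,12,13,14}  [accepting]
'a' @ 2: {1,13,14,15}  [accepting]
'a' @ 3: {1,13,14,15}  [accepting]
end set {1,13,14,15} — state 1 in

Answer: ACCEPT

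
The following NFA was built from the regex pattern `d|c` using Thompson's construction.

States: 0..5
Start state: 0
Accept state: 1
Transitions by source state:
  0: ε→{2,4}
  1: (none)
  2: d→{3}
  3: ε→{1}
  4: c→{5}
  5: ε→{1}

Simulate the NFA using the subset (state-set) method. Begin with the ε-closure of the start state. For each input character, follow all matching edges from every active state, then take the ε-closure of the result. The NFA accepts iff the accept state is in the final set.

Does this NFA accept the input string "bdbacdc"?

Answer: REJECT

Derivation:
start: ε-closure({0}) = {0,2,4}
'b' @ 1: {}  — no active states
rest 'dbacdc' ignored (set empty)
final: {}; accept 1 not in set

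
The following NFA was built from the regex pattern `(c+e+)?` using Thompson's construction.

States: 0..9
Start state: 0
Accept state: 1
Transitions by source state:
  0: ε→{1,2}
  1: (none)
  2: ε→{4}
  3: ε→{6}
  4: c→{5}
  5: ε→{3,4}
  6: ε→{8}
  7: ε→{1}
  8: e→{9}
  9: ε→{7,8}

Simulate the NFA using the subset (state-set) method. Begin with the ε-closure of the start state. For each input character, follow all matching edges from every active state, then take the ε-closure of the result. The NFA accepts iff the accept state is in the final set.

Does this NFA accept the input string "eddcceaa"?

Answer: REJECT

Steps:
start: ε-closure({0}) = {0,1,2,4}
'e' @ 1: {}  — no active states
rest 'ddcceaa' ignored (set empty)
end set {} — state 1 not in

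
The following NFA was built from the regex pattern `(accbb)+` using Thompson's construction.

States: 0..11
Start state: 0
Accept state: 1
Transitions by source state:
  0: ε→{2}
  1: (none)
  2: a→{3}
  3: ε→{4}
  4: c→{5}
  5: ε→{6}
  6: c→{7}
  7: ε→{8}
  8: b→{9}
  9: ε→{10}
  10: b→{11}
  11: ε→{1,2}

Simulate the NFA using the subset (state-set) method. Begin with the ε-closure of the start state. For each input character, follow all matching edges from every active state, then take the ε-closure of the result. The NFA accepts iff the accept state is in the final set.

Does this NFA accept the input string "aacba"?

Answer: REJECT

Derivation:
S₀ = ε-closure({0}) = {0,2}
'a' @ 1: {3,4}
'a' @ 2: {}  — no active states
rest 'cba' ignored (set empty)
final: {}; accept 1 not in set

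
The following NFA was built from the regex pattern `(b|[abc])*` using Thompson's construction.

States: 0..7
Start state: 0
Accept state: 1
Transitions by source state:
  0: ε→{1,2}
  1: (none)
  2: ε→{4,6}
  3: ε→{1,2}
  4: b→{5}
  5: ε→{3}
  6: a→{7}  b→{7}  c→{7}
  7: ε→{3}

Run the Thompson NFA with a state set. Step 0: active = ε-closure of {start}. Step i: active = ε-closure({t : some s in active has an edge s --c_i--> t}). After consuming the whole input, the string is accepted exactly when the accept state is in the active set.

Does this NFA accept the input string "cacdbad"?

S₀ = ε-closure({0}) = {0,1,2,4,6}
'c' @ 1: {1,2,3,4,6,7}  [accepting]
'a' @ 2: {1,2,3,4,6,7}  [accepting]
'c' @ 3: {1,2,3,4,6,7}  [accepting]
'd' @ 4: {}  — dead — no transitions
rest 'bad' ignored (set empty)
final: {}; accept 1 not in set

Answer: REJECT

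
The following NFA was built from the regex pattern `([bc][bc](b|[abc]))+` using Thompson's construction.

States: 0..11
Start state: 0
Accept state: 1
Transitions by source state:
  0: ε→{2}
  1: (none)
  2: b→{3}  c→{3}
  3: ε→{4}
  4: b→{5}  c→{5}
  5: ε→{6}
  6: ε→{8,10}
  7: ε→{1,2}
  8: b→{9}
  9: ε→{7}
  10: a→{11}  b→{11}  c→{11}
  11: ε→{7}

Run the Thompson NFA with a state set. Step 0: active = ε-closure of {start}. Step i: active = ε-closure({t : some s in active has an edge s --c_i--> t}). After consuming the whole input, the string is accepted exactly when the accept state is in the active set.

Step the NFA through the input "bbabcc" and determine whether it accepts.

Answer: ACCEPT

Steps:
initial (ε-close {0}): {0,2}
'b' @ 1: {3,4}
'b' @ 2: {5,6,8,10}
'a' @ 3: {1,2,7,11}  (accept∈set)
'b' @ 4: {3,4}
'c' @ 5: {5,6,8,10}
'c' @ 6: {1,2,7,11}  (accept∈set)
final: {1,2,7,11}; accept 1 in set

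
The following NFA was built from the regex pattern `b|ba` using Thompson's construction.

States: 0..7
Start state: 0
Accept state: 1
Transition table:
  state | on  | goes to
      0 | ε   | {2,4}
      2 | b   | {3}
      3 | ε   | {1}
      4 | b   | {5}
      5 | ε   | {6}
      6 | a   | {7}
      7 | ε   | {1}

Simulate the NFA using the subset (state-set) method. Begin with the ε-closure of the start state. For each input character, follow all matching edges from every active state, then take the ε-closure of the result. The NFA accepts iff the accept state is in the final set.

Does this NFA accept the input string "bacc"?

initial (ε-close {0}): {0,2,4}
'b' @ 1: {1,3,5,6}  [accepting]
'a' @ 2: {1,7}  [accepting]
'c' @ 3: {}  — state set empty
rest 'c' ignored (set empty)
after full input: {}  (accept=1 not in)

Answer: REJECT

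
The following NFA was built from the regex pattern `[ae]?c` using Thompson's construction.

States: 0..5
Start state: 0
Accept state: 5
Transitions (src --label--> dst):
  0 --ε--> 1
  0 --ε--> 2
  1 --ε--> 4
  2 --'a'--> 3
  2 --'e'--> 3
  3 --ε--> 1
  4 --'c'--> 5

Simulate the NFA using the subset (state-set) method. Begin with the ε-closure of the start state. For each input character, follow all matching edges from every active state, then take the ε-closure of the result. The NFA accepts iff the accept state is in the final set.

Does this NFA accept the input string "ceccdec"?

S₀ = ε-closure({0}) = {0,1,2,4}
'c' @ 1: {5}  (accept∈set)
'e' @ 2: {}  — no active states
rest 'ccdec' ignored (set empty)
after full input: {}  (accept=5 not in)

Answer: REJECT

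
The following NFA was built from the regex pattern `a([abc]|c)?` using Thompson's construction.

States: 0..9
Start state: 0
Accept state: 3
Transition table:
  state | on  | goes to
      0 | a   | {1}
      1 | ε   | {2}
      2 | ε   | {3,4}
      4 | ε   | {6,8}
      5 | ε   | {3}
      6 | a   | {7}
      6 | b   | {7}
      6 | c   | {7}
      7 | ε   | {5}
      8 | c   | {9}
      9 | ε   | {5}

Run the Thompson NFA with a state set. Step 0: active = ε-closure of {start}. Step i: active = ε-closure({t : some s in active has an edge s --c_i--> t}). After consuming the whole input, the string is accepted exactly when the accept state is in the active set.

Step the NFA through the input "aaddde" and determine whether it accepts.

Answer: REJECT

Derivation:
S₀ = ε-closure({0}) = {0}
'a' @ 1: {1,2,3,4,6,8}  [accepting]
'a' @ 2: {3,5,7}  [accepting]
'd' @ 3: {}  — state set empty
rest 'dde' ignored (set empty)
final: {}; accept 3 not in set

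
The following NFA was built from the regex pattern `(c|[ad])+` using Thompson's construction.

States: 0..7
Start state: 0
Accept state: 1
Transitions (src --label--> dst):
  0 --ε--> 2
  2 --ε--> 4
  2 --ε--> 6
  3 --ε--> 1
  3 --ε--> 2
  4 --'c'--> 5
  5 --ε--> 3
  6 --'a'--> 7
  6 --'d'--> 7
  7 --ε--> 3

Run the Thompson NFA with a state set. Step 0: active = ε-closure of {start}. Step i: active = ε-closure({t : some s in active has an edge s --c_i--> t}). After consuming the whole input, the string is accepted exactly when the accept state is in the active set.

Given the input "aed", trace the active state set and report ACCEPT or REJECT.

start: ε-closure({0}) = {0,2,4,6}
'a' @ 1: {1,2,3,4,6,7}  (accept∈set)
'e' @ 2: {}  — no active states
rest 'd' ignored (set empty)
after full input: {}  (accept=1 not in)

Answer: REJECT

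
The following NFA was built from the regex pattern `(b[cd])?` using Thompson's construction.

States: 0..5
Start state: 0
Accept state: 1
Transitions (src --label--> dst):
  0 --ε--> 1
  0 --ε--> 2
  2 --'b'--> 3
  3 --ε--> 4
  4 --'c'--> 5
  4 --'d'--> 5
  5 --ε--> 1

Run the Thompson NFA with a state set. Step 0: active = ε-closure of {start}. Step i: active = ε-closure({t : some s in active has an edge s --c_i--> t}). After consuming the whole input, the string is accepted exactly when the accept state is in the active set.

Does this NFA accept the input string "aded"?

initial (ε-close {0}): {0,1,2}
'a' @ 1: {}  — state set empty
rest 'ded' ignored (set empty)
after full input: {}  (accept=1 not in)

Answer: REJECT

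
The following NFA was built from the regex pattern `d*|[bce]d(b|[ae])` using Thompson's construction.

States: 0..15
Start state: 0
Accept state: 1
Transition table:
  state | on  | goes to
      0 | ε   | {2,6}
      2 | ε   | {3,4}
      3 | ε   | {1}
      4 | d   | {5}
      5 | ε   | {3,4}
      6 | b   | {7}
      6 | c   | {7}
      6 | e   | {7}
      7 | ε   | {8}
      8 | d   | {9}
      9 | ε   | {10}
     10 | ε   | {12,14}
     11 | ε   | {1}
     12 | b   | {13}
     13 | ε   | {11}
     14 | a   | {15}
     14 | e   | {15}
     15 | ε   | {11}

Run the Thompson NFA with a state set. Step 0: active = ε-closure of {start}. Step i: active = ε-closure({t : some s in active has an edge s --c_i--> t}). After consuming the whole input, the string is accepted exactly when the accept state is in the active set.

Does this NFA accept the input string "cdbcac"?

start: ε-closure({0}) = {0,1,2,3,4,6}
'c' @ 1: {7,8}
'd' @ 2: {9,10,12,14}
'b' @ 3: {1,11,13}  ✓accept
'c' @ 4: {}  — state set empty
rest 'ac' ignored (set empty)
final: {}; accept 1 not in set

Answer: REJECT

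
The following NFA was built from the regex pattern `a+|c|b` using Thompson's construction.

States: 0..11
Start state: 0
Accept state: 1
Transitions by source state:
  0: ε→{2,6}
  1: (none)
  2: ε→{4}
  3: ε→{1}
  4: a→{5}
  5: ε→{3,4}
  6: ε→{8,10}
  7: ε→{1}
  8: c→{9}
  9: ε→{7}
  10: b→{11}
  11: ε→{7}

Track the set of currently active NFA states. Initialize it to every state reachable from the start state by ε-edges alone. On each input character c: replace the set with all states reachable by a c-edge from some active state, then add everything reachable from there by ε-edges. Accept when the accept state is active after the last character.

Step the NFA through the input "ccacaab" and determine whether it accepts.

initial (ε-close {0}): {0,2,4,6,8,10}
'c' @ 1: {1,7,9}  [accepting]
'c' @ 2: {}  — dead — no transitions
rest 'acaab' ignored (set empty)
after full input: {}  (accept=1 not in)

Answer: REJECT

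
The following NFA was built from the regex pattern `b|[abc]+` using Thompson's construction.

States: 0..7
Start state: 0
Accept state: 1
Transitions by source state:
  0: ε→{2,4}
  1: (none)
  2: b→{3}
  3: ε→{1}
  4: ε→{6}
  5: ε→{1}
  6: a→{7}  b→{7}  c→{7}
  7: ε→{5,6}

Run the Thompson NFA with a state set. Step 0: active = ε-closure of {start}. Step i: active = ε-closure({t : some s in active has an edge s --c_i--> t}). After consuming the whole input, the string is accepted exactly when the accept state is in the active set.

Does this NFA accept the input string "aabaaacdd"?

Answer: REJECT

Steps:
S₀ = ε-closure({0}) = {0,2,4,6}
'a' @ 1: {1,5,6,7}  [accepting]
'a' @ 2: {1,5,6,7}  [accepting]
'b' @ 3: {1,5,6,7}  [accepting]
'a' @ 4: {1,5,6,7}  [accepting]
'a' @ 5: {1,5,6,7}  [accepting]
'a' @ 6: {1,5,6,7}  [accepting]
'c' @ 7: {1,5,6,7}  [accepting]
'd' @ 8: {}  — no active states
rest 'd' ignored (set empty)
final: {}; accept 1 not in set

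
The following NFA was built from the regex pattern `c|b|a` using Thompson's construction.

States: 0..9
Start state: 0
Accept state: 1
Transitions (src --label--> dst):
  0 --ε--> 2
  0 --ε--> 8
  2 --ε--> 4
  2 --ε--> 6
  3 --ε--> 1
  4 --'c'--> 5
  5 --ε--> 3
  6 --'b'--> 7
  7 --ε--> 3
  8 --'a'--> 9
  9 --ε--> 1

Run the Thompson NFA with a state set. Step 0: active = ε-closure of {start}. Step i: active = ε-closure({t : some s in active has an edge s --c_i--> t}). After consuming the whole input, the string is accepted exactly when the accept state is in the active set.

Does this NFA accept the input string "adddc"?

Answer: REJECT

Steps:
S₀ = ε-closure({0}) = {0,2,4,6,8}
'a' @ 1: {1,9}  ✓accept
'd' @ 2: {}  — state set empty
rest 'ddc' ignored (set empty)
final: {}; accept 1 not in set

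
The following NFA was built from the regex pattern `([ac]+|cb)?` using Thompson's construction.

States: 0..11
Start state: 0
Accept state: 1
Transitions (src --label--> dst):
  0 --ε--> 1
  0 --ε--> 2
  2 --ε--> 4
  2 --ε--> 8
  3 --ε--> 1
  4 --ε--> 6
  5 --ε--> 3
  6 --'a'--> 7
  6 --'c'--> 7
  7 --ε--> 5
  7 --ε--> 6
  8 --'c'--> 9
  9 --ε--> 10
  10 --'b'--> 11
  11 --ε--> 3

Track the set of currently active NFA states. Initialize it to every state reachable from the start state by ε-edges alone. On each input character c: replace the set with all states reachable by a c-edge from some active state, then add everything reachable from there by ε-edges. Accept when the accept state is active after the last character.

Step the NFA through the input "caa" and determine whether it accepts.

Answer: ACCEPT

Steps:
initial (ε-close {0}): {0,1,2,4,6,8}
'c' @ 1: {1,3,5,6,7,9,10}  ✓accept
'a' @ 2: {1,3,5,6,7}  ✓accept
'a' @ 3: {1,3,5,6,7}  ✓accept
after full input: {1,3,5,6,7}  (accept=1 in)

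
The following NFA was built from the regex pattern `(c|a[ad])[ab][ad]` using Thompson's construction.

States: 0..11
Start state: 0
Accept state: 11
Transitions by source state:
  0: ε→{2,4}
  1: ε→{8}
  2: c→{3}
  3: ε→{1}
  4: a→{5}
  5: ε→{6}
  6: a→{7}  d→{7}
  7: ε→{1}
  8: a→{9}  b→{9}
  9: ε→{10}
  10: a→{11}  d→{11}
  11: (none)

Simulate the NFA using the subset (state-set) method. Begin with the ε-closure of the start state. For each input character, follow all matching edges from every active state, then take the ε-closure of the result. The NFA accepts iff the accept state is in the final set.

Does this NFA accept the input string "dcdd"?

start: ε-closure({0}) = {0,2,4}
'd' @ 1: {}  — no active states
rest 'cdd' ignored (set empty)
final: {}; accept 11 not in set

Answer: REJECT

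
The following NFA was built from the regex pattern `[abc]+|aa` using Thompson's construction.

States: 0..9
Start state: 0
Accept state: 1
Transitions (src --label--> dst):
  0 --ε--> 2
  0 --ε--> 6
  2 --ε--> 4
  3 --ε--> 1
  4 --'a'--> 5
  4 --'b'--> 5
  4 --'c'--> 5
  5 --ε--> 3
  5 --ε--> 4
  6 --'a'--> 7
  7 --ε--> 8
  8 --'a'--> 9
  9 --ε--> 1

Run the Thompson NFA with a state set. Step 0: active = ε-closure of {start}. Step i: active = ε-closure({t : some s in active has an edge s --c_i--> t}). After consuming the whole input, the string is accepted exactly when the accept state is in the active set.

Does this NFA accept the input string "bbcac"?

initial (ε-close {0}): {0,2,4,6}
'b' @ 1: {1,3,4,5}  ✓accept
'b' @ 2: {1,3,4,5}  ✓accept
'c' @ 3: {1,3,4,5}  ✓accept
'a' @ 4: {1,3,4,5}  ✓accept
'c' @ 5: {1,3,4,5}  ✓accept
after full input: {1,3,4,5}  (accept=1 in)

Answer: ACCEPT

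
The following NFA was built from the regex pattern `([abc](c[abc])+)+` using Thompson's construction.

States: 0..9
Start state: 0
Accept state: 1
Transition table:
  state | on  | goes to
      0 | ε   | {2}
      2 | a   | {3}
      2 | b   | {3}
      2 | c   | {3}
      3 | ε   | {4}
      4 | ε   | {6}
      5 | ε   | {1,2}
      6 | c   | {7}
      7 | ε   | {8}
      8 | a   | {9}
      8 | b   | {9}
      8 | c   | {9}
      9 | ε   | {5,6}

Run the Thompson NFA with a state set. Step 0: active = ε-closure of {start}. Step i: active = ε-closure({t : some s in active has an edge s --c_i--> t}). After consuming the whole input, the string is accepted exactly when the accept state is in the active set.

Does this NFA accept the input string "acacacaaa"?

Answer: REJECT

Derivation:
S₀ = ε-closure({0}) = {0,2}
'a' @ 1: {3,4,6}
'c' @ 2: {7,8}
'a' @ 3: {1,2,5,6,9}  (accept∈set)
'c' @ 4: {3,4,6,7,8}
'a' @ 5: {1,2,5,6,9}  (accept∈set)
'c' @ 6: {3,4,6,7,8}
'a' @ 7: {1,2,5,6,9}  (accept∈set)
'a' @ 8: {3,4,6}
'a' @ 9: {}  — dead — no transitions
final: {}; accept 1 not in set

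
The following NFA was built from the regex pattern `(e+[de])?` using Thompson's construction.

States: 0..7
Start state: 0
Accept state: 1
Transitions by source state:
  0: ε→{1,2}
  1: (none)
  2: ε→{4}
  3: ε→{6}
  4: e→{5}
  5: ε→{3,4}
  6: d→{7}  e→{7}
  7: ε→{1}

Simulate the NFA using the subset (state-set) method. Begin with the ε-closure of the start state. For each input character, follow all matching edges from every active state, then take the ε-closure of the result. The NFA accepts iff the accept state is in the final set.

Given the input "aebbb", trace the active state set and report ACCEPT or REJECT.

S₀ = ε-closure({0}) = {0,1,2,4}
'a' @ 1: {}  — state set empty
rest 'ebbb' ignored (set empty)
after full input: {}  (accept=1 not in)

Answer: REJECT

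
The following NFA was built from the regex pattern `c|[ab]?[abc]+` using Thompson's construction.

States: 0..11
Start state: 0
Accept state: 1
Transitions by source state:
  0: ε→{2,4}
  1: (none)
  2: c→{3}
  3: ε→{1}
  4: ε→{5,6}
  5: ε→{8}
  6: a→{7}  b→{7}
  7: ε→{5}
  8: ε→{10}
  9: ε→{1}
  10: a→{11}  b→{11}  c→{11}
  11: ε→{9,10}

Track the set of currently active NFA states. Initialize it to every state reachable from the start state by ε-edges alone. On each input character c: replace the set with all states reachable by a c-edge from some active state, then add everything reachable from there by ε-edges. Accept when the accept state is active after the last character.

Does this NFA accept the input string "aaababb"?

Answer: ACCEPT

Trace:
initial (ε-close {0}): {0,2,4,5,6,8,10}
'a' @ 1: {1,5,7,8,9,10,11}  (accept∈set)
'a' @ 2: {1,9,10,11}  (accept∈set)
'a' @ 3: {1,9,10,11}  (accept∈set)
'b' @ 4: {1,9,10,11}  (accept∈set)
'a' @ 5: {1,9,10,11}  (accept∈set)
'b' @ 6: {1,9,10,11}  (accept∈set)
'b' @ 7: {1,9,10,11}  (accept∈set)
after full input: {1,9,10,11}  (accept=1 in)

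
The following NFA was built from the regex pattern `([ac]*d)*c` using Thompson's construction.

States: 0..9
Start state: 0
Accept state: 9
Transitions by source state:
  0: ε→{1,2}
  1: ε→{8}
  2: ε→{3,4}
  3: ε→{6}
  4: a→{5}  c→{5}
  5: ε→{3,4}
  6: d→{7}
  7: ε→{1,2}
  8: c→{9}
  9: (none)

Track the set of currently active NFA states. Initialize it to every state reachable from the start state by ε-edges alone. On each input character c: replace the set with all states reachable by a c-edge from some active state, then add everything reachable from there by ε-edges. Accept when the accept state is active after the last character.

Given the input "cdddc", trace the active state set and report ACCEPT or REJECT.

Answer: ACCEPT

Trace:
start: ε-closure({0}) = {0,1,2,3,4,6,8}
'c' @ 1: {3,4,5,6,9}  (accept∈set)
'd' @ 2: {1,2,3,4,6,7,8}
'd' @ 3: {1,2,3,4,6,7,8}
'd' @ 4: {1,2,3,4,6,7,8}
'c' @ 5: {3,4,5,6,9}  (accept∈set)
after full input: {3,4,5,6,9}  (accept=9 in)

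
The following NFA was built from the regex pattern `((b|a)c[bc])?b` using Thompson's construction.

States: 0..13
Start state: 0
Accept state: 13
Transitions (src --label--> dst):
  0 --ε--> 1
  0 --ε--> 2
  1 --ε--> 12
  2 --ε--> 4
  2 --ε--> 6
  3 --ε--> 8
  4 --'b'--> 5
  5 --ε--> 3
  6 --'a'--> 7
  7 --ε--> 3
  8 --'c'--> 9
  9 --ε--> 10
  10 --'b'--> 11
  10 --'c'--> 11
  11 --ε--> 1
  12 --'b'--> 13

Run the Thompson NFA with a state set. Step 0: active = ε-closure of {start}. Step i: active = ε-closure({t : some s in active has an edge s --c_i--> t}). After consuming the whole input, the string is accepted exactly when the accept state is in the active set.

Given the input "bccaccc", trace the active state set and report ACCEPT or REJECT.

start: ε-closure({0}) = {0,1,2,4,6,12}
'b' @ 1: {3,5,8,13}  ✓accept
'c' @ 2: {9,10}
'c' @ 3: {1,11,12}
'a' @ 4: {}  — state set empty
rest 'ccc' ignored (set empty)
final: {}; accept 13 not in set

Answer: REJECT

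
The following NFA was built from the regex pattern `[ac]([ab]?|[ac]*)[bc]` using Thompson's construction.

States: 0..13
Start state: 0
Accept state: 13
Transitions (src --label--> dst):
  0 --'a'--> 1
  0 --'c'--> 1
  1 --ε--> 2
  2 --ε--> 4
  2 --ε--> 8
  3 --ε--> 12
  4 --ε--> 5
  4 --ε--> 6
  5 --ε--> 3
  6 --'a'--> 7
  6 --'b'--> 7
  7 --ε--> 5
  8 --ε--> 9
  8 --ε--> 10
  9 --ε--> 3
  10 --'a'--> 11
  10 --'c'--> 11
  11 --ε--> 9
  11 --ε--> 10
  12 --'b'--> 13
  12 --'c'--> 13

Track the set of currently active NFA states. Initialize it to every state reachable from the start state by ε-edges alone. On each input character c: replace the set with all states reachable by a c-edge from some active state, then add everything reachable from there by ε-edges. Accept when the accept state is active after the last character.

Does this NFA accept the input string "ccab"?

S₀ = ε-closure({0}) = {0}
'c' @ 1: {1,2,3,4,5,6,8,9,10,12}
'c' @ 2: {3,9,10,11,12,13}  ✓accept
'a' @ 3: {3,9,10,11,12}
'b' @ 4: {13}  ✓accept
final: {13}; accept 13 in set

Answer: ACCEPT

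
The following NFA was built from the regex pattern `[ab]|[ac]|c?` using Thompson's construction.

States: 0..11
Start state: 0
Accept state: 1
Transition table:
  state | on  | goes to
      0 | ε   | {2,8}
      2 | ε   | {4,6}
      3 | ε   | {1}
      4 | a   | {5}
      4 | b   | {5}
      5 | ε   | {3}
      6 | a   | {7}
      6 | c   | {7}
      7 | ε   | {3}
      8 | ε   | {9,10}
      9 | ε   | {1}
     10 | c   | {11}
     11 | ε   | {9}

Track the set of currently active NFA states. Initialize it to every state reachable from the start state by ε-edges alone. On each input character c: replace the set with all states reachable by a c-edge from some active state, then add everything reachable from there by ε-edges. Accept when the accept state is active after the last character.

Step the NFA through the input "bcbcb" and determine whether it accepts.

Answer: REJECT

Trace:
start: ε-closure({0}) = {0,1,2,4,6,8,9,10}
'b' @ 1: {1,3,5}  ✓accept
'c' @ 2: {}  — dead — no transitions
rest 'bcb' ignored (set empty)
end set {} — state 1 not in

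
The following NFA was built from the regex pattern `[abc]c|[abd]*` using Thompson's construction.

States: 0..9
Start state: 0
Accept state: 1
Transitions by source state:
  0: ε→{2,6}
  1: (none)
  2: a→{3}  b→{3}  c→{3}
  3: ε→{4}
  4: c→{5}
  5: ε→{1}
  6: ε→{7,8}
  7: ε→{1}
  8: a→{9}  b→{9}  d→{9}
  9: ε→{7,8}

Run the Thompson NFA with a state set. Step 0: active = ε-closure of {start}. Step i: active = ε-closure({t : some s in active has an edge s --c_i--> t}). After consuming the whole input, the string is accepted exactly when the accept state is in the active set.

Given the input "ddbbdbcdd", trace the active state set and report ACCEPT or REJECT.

start: ε-closure({0}) = {0,1,2,6,7,8}
'd' @ 1: {1,7,8,9}  (accept∈set)
'd' @ 2: {1,7,8,9}  (accept∈set)
'b' @ 3: {1,7,8,9}  (accept∈set)
'b' @ 4: {1,7,8,9}  (accept∈set)
'd' @ 5: {1,7,8,9}  (accept∈set)
'b' @ 6: {1,7,8,9}  (accept∈set)
'c' @ 7: {}  — no active states
rest 'dd' ignored (set empty)
after full input: {}  (accept=1 not in)

Answer: REJECT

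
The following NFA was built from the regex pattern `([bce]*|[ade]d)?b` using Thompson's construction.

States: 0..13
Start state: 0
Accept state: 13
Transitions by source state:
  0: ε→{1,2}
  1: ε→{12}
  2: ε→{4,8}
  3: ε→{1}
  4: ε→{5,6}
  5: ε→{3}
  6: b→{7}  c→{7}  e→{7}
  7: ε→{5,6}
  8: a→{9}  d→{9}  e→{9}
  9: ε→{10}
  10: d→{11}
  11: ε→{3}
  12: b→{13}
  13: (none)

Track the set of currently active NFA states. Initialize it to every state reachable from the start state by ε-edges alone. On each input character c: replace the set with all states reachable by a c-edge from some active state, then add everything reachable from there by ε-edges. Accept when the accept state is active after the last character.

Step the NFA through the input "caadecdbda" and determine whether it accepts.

start: ε-closure({0}) = {0,1,2,3,4,5,6,8,12}
'c' @ 1: {1,3,5,6,7,12}
'a' @ 2: {}  — no active states
rest 'adecdbda' ignored (set empty)
after full input: {}  (accept=13 not in)

Answer: REJECT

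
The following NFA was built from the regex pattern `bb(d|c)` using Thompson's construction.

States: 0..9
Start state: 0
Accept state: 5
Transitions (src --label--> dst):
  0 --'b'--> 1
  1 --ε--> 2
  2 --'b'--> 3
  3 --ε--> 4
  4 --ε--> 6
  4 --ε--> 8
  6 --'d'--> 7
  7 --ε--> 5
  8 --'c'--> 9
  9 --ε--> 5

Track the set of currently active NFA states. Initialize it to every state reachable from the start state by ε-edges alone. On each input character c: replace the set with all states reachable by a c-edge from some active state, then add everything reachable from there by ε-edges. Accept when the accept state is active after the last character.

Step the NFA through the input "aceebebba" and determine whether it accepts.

Answer: REJECT

Steps:
start: ε-closure({0}) = {0}
'a' @ 1: {}  — dead — no transitions
rest 'ceebebba' ignored (set empty)
final: {}; accept 5 not in set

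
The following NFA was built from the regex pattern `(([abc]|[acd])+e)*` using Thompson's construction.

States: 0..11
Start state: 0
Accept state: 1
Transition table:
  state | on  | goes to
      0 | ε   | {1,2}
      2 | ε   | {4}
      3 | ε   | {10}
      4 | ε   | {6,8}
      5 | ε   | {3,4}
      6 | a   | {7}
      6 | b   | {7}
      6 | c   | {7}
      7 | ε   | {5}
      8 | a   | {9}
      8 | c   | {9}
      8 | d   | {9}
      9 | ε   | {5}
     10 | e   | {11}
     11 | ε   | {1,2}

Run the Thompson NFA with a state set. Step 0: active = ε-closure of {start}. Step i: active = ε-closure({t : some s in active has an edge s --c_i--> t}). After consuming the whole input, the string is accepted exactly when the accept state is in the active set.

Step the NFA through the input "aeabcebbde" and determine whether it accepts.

Answer: ACCEPT

Trace:
S₀ = ε-closure({0}) = {0,1,2,4,6,8}
'a' @ 1: {3,4,5,6,7,8,9,10}
'e' @ 2: {1,2,4,6,8,11}  [accepting]
'a' @ 3: {3,4,5,6,7,8,9,10}
'b' @ 4: {3,4,5,6,7,8,10}
'c' @ 5: {3,4,5,6,7,8,9,10}
'e' @ 6: {1,2,4,6,8,11}  [accepting]
'b' @ 7: {3,4,5,6,7,8,10}
'b' @ 8: {3,4,5,6,7,8,10}
'd' @ 9: {3,4,5,6,8,9,10}
'e' @ 10: {1,2,4,6,8,11}  [accepting]
after full input: {1,2,4,6,8,11}  (accept=1 in)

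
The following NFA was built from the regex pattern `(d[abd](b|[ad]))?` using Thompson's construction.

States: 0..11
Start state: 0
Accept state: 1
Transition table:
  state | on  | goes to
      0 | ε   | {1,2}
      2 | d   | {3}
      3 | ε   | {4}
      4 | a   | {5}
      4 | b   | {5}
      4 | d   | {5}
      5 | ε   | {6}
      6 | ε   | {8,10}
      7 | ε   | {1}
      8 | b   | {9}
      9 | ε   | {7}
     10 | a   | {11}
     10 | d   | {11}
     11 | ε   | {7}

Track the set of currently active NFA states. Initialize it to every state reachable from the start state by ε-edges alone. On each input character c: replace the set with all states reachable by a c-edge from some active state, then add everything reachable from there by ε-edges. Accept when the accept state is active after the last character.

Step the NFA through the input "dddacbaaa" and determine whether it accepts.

Answer: REJECT

Trace:
initial (ε-close {0}): {0,1,2}
'd' @ 1: {3,4}
'd' @ 2: {5,6,8,10}
'd' @ 3: {1,7,11}  (accept∈set)
'a' @ 4: {}  — state set empty
rest 'cbaaa' ignored (set empty)
after full input: {}  (accept=1 not in)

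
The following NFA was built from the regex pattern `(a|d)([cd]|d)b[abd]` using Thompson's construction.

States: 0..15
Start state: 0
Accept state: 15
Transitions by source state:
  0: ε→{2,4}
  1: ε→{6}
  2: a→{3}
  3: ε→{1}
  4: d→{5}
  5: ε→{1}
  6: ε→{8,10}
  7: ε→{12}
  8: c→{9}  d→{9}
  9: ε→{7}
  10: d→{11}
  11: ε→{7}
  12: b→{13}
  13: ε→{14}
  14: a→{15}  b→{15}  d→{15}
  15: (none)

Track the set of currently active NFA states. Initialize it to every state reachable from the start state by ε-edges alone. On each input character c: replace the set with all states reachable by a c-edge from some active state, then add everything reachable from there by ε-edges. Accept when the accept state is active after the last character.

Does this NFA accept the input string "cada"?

Answer: REJECT

Trace:
S₀ = ε-closure({0}) = {0,2,4}
'c' @ 1: {}  — state set empty
rest 'ada' ignored (set empty)
final: {}; accept 15 not in set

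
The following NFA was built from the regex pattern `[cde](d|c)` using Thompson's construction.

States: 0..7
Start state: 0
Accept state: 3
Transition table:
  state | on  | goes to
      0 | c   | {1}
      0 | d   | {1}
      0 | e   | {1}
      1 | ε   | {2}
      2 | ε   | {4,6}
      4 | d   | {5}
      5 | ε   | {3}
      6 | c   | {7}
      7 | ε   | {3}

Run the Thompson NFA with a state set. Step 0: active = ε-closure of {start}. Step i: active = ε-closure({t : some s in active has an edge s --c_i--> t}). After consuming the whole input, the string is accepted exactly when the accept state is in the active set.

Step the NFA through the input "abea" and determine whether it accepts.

S₀ = ε-closure({0}) = {0}
'a' @ 1: {}  — no active states
rest 'bea' ignored (set empty)
end set {} — state 3 not in

Answer: REJECT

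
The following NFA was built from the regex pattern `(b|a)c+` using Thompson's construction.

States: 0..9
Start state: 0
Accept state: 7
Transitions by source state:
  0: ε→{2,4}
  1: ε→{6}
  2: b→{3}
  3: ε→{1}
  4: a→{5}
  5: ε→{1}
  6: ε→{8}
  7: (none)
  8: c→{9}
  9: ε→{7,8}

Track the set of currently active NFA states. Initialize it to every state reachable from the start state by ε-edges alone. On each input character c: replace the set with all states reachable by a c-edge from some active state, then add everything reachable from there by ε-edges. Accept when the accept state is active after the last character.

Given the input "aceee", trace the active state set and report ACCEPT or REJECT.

Answer: REJECT

Trace:
S₀ = ε-closure({0}) = {0,2,4}
'a' @ 1: {1,5,6,8}
'c' @ 2: {7,8,9}  ✓accept
'e' @ 3: {}  — state set empty
rest 'ee' ignored (set empty)
end set {} — state 7 not in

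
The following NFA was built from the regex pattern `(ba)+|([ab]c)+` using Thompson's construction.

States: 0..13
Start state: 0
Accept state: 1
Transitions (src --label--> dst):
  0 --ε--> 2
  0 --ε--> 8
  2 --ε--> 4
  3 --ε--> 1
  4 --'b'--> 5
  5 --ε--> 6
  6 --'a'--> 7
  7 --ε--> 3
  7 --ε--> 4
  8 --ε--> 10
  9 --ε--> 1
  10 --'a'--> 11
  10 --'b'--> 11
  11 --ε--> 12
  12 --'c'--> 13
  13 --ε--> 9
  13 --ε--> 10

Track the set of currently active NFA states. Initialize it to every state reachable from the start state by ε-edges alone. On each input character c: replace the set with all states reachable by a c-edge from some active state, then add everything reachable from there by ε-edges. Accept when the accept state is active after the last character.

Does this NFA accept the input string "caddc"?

initial (ε-close {0}): {0,2,4,8,10}
'c' @ 1: {}  — state set empty
rest 'addc' ignored (set empty)
after full input: {}  (accept=1 not in)

Answer: REJECT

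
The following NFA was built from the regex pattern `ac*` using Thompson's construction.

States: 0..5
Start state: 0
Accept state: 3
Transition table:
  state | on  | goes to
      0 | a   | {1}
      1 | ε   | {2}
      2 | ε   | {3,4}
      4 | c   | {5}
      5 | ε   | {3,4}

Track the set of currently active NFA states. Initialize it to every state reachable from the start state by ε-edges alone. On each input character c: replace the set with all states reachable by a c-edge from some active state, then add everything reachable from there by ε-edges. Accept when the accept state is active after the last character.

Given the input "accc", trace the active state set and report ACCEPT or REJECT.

Answer: ACCEPT

Steps:
start: ε-closure({0}) = {0}
'a' @ 1: {1,2,3,4}  [accepting]
'c' @ 2: {3,4,5}  [accepting]
'c' @ 3: {3,4,5}  [accepting]
'c' @ 4: {3,4,5}  [accepting]
end set {3,4,5} — state 3 in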